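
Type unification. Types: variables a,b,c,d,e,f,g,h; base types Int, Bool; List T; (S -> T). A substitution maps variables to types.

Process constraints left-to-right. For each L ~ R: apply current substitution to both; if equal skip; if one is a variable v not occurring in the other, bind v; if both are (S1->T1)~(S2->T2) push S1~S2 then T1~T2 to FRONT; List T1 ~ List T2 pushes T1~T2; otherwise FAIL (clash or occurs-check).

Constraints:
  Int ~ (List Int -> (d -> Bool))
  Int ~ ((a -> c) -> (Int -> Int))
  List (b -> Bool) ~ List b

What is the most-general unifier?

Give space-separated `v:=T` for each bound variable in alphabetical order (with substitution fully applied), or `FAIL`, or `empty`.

step 1: unify Int ~ (List Int -> (d -> Bool))  [subst: {-} | 2 pending]
  clash: Int vs (List Int -> (d -> Bool))

Answer: FAIL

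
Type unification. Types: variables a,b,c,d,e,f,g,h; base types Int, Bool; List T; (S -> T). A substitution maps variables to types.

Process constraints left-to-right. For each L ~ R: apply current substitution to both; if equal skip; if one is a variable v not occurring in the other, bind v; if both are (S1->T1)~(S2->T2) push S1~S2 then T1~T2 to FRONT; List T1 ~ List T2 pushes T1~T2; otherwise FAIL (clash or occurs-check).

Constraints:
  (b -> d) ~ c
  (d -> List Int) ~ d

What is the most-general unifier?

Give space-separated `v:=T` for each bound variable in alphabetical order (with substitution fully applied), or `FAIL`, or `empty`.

Answer: FAIL

Derivation:
step 1: unify (b -> d) ~ c  [subst: {-} | 1 pending]
  bind c := (b -> d)
step 2: unify (d -> List Int) ~ d  [subst: {c:=(b -> d)} | 0 pending]
  occurs-check fail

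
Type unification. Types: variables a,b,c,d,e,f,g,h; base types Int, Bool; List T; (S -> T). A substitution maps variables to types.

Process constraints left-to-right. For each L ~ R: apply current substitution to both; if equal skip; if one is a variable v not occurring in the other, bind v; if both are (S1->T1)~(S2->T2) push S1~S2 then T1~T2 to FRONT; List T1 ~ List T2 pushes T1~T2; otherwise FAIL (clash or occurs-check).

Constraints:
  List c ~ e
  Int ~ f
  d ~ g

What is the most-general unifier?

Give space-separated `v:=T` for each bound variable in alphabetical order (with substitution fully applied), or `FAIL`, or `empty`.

Answer: d:=g e:=List c f:=Int

Derivation:
step 1: unify List c ~ e  [subst: {-} | 2 pending]
  bind e := List c
step 2: unify Int ~ f  [subst: {e:=List c} | 1 pending]
  bind f := Int
step 3: unify d ~ g  [subst: {e:=List c, f:=Int} | 0 pending]
  bind d := g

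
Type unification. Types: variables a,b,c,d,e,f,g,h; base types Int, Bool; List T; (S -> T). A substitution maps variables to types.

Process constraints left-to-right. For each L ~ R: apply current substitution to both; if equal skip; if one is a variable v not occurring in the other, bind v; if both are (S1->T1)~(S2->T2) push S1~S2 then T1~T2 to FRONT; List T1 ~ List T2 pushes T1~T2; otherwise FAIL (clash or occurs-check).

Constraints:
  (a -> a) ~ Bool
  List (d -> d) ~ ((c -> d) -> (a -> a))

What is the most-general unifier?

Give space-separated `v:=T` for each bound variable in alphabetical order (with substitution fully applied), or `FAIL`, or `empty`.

step 1: unify (a -> a) ~ Bool  [subst: {-} | 1 pending]
  clash: (a -> a) vs Bool

Answer: FAIL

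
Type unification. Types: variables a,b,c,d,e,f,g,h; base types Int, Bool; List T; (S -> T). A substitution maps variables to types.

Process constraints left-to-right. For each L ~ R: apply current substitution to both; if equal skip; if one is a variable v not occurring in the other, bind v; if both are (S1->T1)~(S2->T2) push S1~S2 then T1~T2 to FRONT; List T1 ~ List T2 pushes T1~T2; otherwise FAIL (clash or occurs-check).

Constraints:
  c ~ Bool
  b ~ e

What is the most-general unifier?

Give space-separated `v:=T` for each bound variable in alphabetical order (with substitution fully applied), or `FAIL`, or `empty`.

step 1: unify c ~ Bool  [subst: {-} | 1 pending]
  bind c := Bool
step 2: unify b ~ e  [subst: {c:=Bool} | 0 pending]
  bind b := e

Answer: b:=e c:=Bool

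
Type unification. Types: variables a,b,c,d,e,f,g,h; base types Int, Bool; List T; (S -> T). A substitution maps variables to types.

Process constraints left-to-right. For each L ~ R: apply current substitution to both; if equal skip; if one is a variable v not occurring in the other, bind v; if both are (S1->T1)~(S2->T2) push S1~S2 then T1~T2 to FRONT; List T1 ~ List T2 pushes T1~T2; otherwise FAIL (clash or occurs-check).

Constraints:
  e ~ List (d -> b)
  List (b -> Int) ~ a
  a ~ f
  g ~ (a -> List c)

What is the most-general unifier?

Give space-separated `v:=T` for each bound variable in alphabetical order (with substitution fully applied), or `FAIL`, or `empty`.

Answer: a:=List (b -> Int) e:=List (d -> b) f:=List (b -> Int) g:=(List (b -> Int) -> List c)

Derivation:
step 1: unify e ~ List (d -> b)  [subst: {-} | 3 pending]
  bind e := List (d -> b)
step 2: unify List (b -> Int) ~ a  [subst: {e:=List (d -> b)} | 2 pending]
  bind a := List (b -> Int)
step 3: unify List (b -> Int) ~ f  [subst: {e:=List (d -> b), a:=List (b -> Int)} | 1 pending]
  bind f := List (b -> Int)
step 4: unify g ~ (List (b -> Int) -> List c)  [subst: {e:=List (d -> b), a:=List (b -> Int), f:=List (b -> Int)} | 0 pending]
  bind g := (List (b -> Int) -> List c)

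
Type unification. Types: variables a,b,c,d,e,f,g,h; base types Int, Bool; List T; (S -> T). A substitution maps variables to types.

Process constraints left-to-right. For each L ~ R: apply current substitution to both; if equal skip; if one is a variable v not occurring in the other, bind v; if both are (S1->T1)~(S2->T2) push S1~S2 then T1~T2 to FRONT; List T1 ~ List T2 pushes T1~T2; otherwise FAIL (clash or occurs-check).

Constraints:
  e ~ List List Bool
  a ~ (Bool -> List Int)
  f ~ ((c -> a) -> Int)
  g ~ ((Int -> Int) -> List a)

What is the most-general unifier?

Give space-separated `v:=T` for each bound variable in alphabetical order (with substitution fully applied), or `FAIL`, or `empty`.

step 1: unify e ~ List List Bool  [subst: {-} | 3 pending]
  bind e := List List Bool
step 2: unify a ~ (Bool -> List Int)  [subst: {e:=List List Bool} | 2 pending]
  bind a := (Bool -> List Int)
step 3: unify f ~ ((c -> (Bool -> List Int)) -> Int)  [subst: {e:=List List Bool, a:=(Bool -> List Int)} | 1 pending]
  bind f := ((c -> (Bool -> List Int)) -> Int)
step 4: unify g ~ ((Int -> Int) -> List (Bool -> List Int))  [subst: {e:=List List Bool, a:=(Bool -> List Int), f:=((c -> (Bool -> List Int)) -> Int)} | 0 pending]
  bind g := ((Int -> Int) -> List (Bool -> List Int))

Answer: a:=(Bool -> List Int) e:=List List Bool f:=((c -> (Bool -> List Int)) -> Int) g:=((Int -> Int) -> List (Bool -> List Int))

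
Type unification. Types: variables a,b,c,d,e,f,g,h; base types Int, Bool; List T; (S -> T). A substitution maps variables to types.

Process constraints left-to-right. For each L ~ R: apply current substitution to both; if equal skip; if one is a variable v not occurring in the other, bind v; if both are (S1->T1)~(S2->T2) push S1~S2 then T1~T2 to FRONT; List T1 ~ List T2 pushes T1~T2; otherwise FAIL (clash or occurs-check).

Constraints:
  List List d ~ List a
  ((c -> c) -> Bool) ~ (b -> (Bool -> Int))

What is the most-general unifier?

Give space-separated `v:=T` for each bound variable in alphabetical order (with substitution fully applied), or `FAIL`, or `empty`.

Answer: FAIL

Derivation:
step 1: unify List List d ~ List a  [subst: {-} | 1 pending]
  -> decompose List: push List d~a
step 2: unify List d ~ a  [subst: {-} | 1 pending]
  bind a := List d
step 3: unify ((c -> c) -> Bool) ~ (b -> (Bool -> Int))  [subst: {a:=List d} | 0 pending]
  -> decompose arrow: push (c -> c)~b, Bool~(Bool -> Int)
step 4: unify (c -> c) ~ b  [subst: {a:=List d} | 1 pending]
  bind b := (c -> c)
step 5: unify Bool ~ (Bool -> Int)  [subst: {a:=List d, b:=(c -> c)} | 0 pending]
  clash: Bool vs (Bool -> Int)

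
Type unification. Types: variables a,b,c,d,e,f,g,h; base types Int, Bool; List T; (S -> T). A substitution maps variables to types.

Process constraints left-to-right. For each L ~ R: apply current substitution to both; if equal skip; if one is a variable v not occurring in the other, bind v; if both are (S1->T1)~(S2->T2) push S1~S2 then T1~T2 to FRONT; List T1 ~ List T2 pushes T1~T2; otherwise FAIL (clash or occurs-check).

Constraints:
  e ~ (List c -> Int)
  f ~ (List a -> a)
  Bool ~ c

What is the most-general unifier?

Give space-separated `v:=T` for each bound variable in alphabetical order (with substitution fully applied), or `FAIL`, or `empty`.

step 1: unify e ~ (List c -> Int)  [subst: {-} | 2 pending]
  bind e := (List c -> Int)
step 2: unify f ~ (List a -> a)  [subst: {e:=(List c -> Int)} | 1 pending]
  bind f := (List a -> a)
step 3: unify Bool ~ c  [subst: {e:=(List c -> Int), f:=(List a -> a)} | 0 pending]
  bind c := Bool

Answer: c:=Bool e:=(List Bool -> Int) f:=(List a -> a)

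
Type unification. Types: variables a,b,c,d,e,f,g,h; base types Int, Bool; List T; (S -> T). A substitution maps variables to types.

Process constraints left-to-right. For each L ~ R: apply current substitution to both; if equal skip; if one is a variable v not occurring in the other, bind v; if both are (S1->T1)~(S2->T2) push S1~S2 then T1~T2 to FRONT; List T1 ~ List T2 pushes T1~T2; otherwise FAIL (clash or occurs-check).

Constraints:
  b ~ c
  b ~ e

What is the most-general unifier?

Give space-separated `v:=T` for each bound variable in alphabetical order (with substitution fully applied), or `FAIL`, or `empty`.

step 1: unify b ~ c  [subst: {-} | 1 pending]
  bind b := c
step 2: unify c ~ e  [subst: {b:=c} | 0 pending]
  bind c := e

Answer: b:=e c:=e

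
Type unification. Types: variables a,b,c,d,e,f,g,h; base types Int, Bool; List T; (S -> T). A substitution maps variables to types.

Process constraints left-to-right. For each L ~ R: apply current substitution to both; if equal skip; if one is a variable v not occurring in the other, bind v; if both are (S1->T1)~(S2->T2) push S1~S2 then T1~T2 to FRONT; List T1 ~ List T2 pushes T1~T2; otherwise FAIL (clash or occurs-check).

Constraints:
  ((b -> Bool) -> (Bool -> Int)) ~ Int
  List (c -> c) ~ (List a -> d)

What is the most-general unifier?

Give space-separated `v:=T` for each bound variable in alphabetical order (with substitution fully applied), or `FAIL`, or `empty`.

Answer: FAIL

Derivation:
step 1: unify ((b -> Bool) -> (Bool -> Int)) ~ Int  [subst: {-} | 1 pending]
  clash: ((b -> Bool) -> (Bool -> Int)) vs Int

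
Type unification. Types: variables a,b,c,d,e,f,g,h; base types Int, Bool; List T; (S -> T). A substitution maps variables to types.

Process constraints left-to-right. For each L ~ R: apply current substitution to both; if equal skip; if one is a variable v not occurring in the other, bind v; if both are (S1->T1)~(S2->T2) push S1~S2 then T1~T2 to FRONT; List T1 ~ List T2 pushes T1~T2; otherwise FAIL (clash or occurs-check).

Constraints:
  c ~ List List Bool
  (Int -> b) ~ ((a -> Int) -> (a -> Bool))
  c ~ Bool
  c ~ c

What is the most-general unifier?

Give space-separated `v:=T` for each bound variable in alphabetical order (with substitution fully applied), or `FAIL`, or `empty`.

Answer: FAIL

Derivation:
step 1: unify c ~ List List Bool  [subst: {-} | 3 pending]
  bind c := List List Bool
step 2: unify (Int -> b) ~ ((a -> Int) -> (a -> Bool))  [subst: {c:=List List Bool} | 2 pending]
  -> decompose arrow: push Int~(a -> Int), b~(a -> Bool)
step 3: unify Int ~ (a -> Int)  [subst: {c:=List List Bool} | 3 pending]
  clash: Int vs (a -> Int)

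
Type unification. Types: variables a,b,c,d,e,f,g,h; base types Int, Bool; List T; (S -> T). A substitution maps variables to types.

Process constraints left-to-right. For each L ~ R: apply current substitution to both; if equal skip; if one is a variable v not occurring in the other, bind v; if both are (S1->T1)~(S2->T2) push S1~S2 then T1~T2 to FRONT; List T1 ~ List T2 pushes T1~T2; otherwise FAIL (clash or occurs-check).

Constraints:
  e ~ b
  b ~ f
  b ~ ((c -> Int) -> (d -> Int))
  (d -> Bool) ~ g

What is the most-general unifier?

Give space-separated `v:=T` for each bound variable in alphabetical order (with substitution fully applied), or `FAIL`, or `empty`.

step 1: unify e ~ b  [subst: {-} | 3 pending]
  bind e := b
step 2: unify b ~ f  [subst: {e:=b} | 2 pending]
  bind b := f
step 3: unify f ~ ((c -> Int) -> (d -> Int))  [subst: {e:=b, b:=f} | 1 pending]
  bind f := ((c -> Int) -> (d -> Int))
step 4: unify (d -> Bool) ~ g  [subst: {e:=b, b:=f, f:=((c -> Int) -> (d -> Int))} | 0 pending]
  bind g := (d -> Bool)

Answer: b:=((c -> Int) -> (d -> Int)) e:=((c -> Int) -> (d -> Int)) f:=((c -> Int) -> (d -> Int)) g:=(d -> Bool)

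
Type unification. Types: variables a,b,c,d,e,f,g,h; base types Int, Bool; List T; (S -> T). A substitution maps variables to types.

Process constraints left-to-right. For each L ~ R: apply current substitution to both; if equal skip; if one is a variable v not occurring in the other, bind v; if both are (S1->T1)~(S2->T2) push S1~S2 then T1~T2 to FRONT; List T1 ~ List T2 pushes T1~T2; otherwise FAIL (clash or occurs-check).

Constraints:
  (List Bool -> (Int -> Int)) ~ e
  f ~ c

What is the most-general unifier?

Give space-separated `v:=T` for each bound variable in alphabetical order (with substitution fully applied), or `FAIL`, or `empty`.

Answer: e:=(List Bool -> (Int -> Int)) f:=c

Derivation:
step 1: unify (List Bool -> (Int -> Int)) ~ e  [subst: {-} | 1 pending]
  bind e := (List Bool -> (Int -> Int))
step 2: unify f ~ c  [subst: {e:=(List Bool -> (Int -> Int))} | 0 pending]
  bind f := c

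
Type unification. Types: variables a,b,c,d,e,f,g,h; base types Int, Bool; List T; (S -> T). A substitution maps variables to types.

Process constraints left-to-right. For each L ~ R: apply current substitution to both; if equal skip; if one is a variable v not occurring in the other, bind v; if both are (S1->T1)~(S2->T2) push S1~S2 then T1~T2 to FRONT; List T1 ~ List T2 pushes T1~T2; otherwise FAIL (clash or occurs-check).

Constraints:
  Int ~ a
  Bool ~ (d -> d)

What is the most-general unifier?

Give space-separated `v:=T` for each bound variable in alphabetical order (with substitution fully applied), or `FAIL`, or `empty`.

step 1: unify Int ~ a  [subst: {-} | 1 pending]
  bind a := Int
step 2: unify Bool ~ (d -> d)  [subst: {a:=Int} | 0 pending]
  clash: Bool vs (d -> d)

Answer: FAIL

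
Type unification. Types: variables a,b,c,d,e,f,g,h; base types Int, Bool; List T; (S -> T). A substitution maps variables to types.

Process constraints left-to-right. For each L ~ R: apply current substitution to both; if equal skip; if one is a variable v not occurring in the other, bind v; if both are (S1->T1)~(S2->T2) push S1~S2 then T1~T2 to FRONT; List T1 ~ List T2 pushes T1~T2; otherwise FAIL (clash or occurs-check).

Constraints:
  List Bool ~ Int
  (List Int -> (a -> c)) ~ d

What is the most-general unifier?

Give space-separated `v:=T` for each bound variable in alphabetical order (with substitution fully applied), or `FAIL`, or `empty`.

Answer: FAIL

Derivation:
step 1: unify List Bool ~ Int  [subst: {-} | 1 pending]
  clash: List Bool vs Int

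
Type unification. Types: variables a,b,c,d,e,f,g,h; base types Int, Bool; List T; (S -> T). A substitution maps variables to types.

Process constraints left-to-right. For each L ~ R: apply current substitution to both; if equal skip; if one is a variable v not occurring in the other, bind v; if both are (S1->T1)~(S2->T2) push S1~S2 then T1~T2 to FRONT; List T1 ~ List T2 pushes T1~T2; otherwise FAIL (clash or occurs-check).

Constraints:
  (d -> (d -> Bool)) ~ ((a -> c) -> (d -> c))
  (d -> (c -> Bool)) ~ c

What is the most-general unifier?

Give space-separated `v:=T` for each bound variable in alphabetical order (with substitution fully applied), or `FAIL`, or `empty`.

step 1: unify (d -> (d -> Bool)) ~ ((a -> c) -> (d -> c))  [subst: {-} | 1 pending]
  -> decompose arrow: push d~(a -> c), (d -> Bool)~(d -> c)
step 2: unify d ~ (a -> c)  [subst: {-} | 2 pending]
  bind d := (a -> c)
step 3: unify ((a -> c) -> Bool) ~ ((a -> c) -> c)  [subst: {d:=(a -> c)} | 1 pending]
  -> decompose arrow: push (a -> c)~(a -> c), Bool~c
step 4: unify (a -> c) ~ (a -> c)  [subst: {d:=(a -> c)} | 2 pending]
  -> identical, skip
step 5: unify Bool ~ c  [subst: {d:=(a -> c)} | 1 pending]
  bind c := Bool
step 6: unify ((a -> Bool) -> (Bool -> Bool)) ~ Bool  [subst: {d:=(a -> c), c:=Bool} | 0 pending]
  clash: ((a -> Bool) -> (Bool -> Bool)) vs Bool

Answer: FAIL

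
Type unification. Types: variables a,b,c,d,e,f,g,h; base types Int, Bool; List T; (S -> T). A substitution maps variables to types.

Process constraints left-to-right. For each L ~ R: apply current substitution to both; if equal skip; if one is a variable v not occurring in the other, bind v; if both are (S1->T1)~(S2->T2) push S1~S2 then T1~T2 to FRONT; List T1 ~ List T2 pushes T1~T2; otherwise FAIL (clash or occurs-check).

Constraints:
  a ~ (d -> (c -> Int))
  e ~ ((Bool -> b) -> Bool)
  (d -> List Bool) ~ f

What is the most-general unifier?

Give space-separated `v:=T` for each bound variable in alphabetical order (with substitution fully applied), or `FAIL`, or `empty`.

step 1: unify a ~ (d -> (c -> Int))  [subst: {-} | 2 pending]
  bind a := (d -> (c -> Int))
step 2: unify e ~ ((Bool -> b) -> Bool)  [subst: {a:=(d -> (c -> Int))} | 1 pending]
  bind e := ((Bool -> b) -> Bool)
step 3: unify (d -> List Bool) ~ f  [subst: {a:=(d -> (c -> Int)), e:=((Bool -> b) -> Bool)} | 0 pending]
  bind f := (d -> List Bool)

Answer: a:=(d -> (c -> Int)) e:=((Bool -> b) -> Bool) f:=(d -> List Bool)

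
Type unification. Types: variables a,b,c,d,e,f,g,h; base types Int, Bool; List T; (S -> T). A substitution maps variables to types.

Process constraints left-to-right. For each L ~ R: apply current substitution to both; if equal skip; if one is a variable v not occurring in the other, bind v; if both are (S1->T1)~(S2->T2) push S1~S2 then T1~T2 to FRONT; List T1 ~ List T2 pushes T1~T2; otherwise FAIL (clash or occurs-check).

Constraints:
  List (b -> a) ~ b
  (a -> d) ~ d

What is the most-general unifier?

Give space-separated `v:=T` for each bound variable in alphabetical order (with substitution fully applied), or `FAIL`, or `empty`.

Answer: FAIL

Derivation:
step 1: unify List (b -> a) ~ b  [subst: {-} | 1 pending]
  occurs-check fail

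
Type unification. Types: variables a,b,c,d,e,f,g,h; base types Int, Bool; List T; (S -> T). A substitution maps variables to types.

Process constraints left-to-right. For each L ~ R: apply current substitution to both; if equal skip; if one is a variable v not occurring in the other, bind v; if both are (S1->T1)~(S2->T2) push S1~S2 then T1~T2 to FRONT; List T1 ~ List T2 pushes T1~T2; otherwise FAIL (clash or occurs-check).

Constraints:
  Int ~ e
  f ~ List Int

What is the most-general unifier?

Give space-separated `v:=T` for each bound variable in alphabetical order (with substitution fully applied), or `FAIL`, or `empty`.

Answer: e:=Int f:=List Int

Derivation:
step 1: unify Int ~ e  [subst: {-} | 1 pending]
  bind e := Int
step 2: unify f ~ List Int  [subst: {e:=Int} | 0 pending]
  bind f := List Int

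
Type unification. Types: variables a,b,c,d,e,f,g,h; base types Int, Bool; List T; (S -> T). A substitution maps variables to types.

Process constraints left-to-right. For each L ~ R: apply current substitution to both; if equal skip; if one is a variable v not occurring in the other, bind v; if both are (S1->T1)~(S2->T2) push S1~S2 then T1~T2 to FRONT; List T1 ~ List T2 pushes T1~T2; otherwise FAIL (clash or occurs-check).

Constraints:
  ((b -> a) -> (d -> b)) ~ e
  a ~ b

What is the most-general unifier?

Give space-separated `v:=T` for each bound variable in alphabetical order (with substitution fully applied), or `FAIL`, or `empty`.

step 1: unify ((b -> a) -> (d -> b)) ~ e  [subst: {-} | 1 pending]
  bind e := ((b -> a) -> (d -> b))
step 2: unify a ~ b  [subst: {e:=((b -> a) -> (d -> b))} | 0 pending]
  bind a := b

Answer: a:=b e:=((b -> b) -> (d -> b))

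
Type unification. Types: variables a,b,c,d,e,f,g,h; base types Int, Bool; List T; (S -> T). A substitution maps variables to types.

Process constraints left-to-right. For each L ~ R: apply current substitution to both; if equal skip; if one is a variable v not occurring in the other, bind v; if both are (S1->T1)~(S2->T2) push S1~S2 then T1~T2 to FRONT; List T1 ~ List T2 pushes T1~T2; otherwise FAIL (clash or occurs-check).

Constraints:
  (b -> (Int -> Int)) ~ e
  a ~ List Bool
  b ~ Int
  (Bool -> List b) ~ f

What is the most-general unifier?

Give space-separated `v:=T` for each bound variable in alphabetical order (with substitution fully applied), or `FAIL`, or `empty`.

step 1: unify (b -> (Int -> Int)) ~ e  [subst: {-} | 3 pending]
  bind e := (b -> (Int -> Int))
step 2: unify a ~ List Bool  [subst: {e:=(b -> (Int -> Int))} | 2 pending]
  bind a := List Bool
step 3: unify b ~ Int  [subst: {e:=(b -> (Int -> Int)), a:=List Bool} | 1 pending]
  bind b := Int
step 4: unify (Bool -> List Int) ~ f  [subst: {e:=(b -> (Int -> Int)), a:=List Bool, b:=Int} | 0 pending]
  bind f := (Bool -> List Int)

Answer: a:=List Bool b:=Int e:=(Int -> (Int -> Int)) f:=(Bool -> List Int)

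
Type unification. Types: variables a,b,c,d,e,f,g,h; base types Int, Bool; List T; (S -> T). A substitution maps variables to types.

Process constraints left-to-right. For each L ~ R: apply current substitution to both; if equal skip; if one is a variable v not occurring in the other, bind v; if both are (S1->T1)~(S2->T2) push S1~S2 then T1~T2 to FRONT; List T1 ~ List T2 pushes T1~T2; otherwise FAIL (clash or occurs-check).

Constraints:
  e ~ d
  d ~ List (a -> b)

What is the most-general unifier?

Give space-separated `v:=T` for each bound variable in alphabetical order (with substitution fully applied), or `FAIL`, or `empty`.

Answer: d:=List (a -> b) e:=List (a -> b)

Derivation:
step 1: unify e ~ d  [subst: {-} | 1 pending]
  bind e := d
step 2: unify d ~ List (a -> b)  [subst: {e:=d} | 0 pending]
  bind d := List (a -> b)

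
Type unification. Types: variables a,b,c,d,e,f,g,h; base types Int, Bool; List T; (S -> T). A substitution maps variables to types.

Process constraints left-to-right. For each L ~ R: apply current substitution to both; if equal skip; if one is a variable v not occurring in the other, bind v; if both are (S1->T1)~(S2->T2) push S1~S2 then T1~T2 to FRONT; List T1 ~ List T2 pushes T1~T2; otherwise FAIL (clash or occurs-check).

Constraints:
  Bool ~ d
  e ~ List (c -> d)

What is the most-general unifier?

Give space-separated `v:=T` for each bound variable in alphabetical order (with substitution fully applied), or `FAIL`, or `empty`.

Answer: d:=Bool e:=List (c -> Bool)

Derivation:
step 1: unify Bool ~ d  [subst: {-} | 1 pending]
  bind d := Bool
step 2: unify e ~ List (c -> Bool)  [subst: {d:=Bool} | 0 pending]
  bind e := List (c -> Bool)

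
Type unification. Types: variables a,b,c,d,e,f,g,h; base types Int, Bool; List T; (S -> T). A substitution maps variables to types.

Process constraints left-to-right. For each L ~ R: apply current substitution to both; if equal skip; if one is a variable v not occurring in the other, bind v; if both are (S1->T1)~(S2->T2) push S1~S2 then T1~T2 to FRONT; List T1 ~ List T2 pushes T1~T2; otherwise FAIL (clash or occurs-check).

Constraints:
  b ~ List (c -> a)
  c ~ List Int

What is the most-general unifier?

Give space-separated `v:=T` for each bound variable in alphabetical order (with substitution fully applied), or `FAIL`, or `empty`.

Answer: b:=List (List Int -> a) c:=List Int

Derivation:
step 1: unify b ~ List (c -> a)  [subst: {-} | 1 pending]
  bind b := List (c -> a)
step 2: unify c ~ List Int  [subst: {b:=List (c -> a)} | 0 pending]
  bind c := List Int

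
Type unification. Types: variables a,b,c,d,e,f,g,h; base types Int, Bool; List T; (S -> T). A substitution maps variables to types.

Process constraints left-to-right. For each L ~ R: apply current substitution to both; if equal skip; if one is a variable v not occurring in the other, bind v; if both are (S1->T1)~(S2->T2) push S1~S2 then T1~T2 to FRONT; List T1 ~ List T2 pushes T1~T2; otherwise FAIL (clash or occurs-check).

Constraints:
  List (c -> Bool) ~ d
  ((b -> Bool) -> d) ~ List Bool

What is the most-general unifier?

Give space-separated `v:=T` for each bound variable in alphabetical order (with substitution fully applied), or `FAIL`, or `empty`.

step 1: unify List (c -> Bool) ~ d  [subst: {-} | 1 pending]
  bind d := List (c -> Bool)
step 2: unify ((b -> Bool) -> List (c -> Bool)) ~ List Bool  [subst: {d:=List (c -> Bool)} | 0 pending]
  clash: ((b -> Bool) -> List (c -> Bool)) vs List Bool

Answer: FAIL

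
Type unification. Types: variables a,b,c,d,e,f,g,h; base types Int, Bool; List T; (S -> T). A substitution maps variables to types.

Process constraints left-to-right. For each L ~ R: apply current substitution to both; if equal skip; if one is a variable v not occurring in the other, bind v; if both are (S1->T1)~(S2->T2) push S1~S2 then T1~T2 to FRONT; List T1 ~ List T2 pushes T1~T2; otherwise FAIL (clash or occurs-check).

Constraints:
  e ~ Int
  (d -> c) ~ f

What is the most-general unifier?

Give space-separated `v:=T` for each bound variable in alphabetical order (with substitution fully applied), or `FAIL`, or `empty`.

Answer: e:=Int f:=(d -> c)

Derivation:
step 1: unify e ~ Int  [subst: {-} | 1 pending]
  bind e := Int
step 2: unify (d -> c) ~ f  [subst: {e:=Int} | 0 pending]
  bind f := (d -> c)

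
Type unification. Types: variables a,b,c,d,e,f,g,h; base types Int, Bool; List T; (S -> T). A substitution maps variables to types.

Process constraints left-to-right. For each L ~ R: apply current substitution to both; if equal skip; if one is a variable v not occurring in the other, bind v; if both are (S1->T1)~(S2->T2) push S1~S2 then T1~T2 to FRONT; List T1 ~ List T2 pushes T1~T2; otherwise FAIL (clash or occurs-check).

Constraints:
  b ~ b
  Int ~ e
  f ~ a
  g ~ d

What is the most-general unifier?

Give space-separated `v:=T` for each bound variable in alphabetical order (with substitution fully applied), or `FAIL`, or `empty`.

step 1: unify b ~ b  [subst: {-} | 3 pending]
  -> identical, skip
step 2: unify Int ~ e  [subst: {-} | 2 pending]
  bind e := Int
step 3: unify f ~ a  [subst: {e:=Int} | 1 pending]
  bind f := a
step 4: unify g ~ d  [subst: {e:=Int, f:=a} | 0 pending]
  bind g := d

Answer: e:=Int f:=a g:=d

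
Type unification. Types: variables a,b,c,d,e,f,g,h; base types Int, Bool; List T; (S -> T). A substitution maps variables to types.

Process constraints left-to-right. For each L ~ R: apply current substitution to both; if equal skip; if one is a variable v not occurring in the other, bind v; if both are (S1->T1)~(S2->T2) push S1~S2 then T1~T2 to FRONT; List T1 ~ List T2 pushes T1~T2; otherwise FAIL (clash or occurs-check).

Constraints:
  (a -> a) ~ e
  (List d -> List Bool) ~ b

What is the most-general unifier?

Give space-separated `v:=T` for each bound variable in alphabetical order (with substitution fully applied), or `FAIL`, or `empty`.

Answer: b:=(List d -> List Bool) e:=(a -> a)

Derivation:
step 1: unify (a -> a) ~ e  [subst: {-} | 1 pending]
  bind e := (a -> a)
step 2: unify (List d -> List Bool) ~ b  [subst: {e:=(a -> a)} | 0 pending]
  bind b := (List d -> List Bool)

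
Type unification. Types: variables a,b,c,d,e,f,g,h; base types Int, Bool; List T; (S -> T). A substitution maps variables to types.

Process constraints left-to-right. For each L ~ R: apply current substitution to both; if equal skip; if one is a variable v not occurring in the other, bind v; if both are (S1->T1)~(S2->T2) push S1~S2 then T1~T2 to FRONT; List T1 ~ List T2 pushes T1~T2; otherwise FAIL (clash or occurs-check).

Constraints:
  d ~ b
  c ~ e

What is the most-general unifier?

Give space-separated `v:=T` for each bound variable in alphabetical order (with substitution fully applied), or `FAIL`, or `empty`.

Answer: c:=e d:=b

Derivation:
step 1: unify d ~ b  [subst: {-} | 1 pending]
  bind d := b
step 2: unify c ~ e  [subst: {d:=b} | 0 pending]
  bind c := e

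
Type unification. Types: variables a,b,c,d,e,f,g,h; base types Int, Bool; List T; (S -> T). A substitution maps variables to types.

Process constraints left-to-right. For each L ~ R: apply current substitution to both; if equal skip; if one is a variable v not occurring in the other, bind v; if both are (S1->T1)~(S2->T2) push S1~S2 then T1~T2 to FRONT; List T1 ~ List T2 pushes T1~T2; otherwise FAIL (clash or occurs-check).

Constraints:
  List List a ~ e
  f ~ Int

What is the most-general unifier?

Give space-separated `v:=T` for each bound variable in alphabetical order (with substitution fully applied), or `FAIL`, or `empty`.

step 1: unify List List a ~ e  [subst: {-} | 1 pending]
  bind e := List List a
step 2: unify f ~ Int  [subst: {e:=List List a} | 0 pending]
  bind f := Int

Answer: e:=List List a f:=Int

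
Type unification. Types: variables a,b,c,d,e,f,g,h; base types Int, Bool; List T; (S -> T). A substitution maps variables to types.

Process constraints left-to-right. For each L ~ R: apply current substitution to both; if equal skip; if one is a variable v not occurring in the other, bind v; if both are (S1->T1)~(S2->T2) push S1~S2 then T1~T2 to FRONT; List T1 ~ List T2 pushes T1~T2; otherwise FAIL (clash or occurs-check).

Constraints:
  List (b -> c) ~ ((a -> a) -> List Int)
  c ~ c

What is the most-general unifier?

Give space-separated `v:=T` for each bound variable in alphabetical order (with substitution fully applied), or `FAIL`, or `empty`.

step 1: unify List (b -> c) ~ ((a -> a) -> List Int)  [subst: {-} | 1 pending]
  clash: List (b -> c) vs ((a -> a) -> List Int)

Answer: FAIL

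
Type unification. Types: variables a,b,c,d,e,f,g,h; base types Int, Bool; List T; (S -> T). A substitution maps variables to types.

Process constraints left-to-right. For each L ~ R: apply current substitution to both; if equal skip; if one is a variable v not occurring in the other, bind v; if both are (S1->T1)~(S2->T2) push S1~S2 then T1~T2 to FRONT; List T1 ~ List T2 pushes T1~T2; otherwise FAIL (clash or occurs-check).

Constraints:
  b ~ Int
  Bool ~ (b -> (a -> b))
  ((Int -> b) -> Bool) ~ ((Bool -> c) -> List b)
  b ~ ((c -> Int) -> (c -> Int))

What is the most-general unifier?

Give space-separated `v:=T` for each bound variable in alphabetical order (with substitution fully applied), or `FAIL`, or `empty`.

Answer: FAIL

Derivation:
step 1: unify b ~ Int  [subst: {-} | 3 pending]
  bind b := Int
step 2: unify Bool ~ (Int -> (a -> Int))  [subst: {b:=Int} | 2 pending]
  clash: Bool vs (Int -> (a -> Int))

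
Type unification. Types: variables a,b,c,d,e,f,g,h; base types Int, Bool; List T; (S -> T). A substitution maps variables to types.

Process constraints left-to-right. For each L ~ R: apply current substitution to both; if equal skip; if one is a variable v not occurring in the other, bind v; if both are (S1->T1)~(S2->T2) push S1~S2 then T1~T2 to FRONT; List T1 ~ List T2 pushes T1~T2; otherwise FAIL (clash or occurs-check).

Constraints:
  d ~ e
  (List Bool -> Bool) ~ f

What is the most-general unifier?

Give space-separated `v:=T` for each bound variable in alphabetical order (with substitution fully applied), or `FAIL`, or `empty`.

step 1: unify d ~ e  [subst: {-} | 1 pending]
  bind d := e
step 2: unify (List Bool -> Bool) ~ f  [subst: {d:=e} | 0 pending]
  bind f := (List Bool -> Bool)

Answer: d:=e f:=(List Bool -> Bool)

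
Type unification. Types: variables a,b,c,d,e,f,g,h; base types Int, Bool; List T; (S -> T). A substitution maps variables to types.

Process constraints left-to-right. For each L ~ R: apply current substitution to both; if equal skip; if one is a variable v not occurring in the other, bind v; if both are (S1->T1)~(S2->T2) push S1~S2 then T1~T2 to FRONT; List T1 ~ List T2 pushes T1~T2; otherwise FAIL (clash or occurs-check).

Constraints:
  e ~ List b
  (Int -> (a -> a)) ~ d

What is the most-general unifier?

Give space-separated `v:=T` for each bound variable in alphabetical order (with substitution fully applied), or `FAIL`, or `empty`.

step 1: unify e ~ List b  [subst: {-} | 1 pending]
  bind e := List b
step 2: unify (Int -> (a -> a)) ~ d  [subst: {e:=List b} | 0 pending]
  bind d := (Int -> (a -> a))

Answer: d:=(Int -> (a -> a)) e:=List b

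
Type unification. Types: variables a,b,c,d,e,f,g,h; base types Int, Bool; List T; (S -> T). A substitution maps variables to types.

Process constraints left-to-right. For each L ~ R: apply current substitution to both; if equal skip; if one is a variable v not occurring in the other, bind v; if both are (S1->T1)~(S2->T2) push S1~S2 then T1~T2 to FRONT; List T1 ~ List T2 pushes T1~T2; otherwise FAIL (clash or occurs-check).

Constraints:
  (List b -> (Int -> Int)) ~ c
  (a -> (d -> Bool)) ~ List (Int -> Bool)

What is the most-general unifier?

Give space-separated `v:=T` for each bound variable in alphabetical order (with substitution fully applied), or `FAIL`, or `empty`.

step 1: unify (List b -> (Int -> Int)) ~ c  [subst: {-} | 1 pending]
  bind c := (List b -> (Int -> Int))
step 2: unify (a -> (d -> Bool)) ~ List (Int -> Bool)  [subst: {c:=(List b -> (Int -> Int))} | 0 pending]
  clash: (a -> (d -> Bool)) vs List (Int -> Bool)

Answer: FAIL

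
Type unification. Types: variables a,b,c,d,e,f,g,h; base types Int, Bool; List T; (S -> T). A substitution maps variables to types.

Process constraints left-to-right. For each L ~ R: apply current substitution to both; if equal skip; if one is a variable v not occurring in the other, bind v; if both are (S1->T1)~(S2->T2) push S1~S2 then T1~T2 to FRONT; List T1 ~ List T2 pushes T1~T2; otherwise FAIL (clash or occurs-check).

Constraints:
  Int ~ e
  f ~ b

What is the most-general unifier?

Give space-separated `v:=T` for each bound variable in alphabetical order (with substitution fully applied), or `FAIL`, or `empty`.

Answer: e:=Int f:=b

Derivation:
step 1: unify Int ~ e  [subst: {-} | 1 pending]
  bind e := Int
step 2: unify f ~ b  [subst: {e:=Int} | 0 pending]
  bind f := b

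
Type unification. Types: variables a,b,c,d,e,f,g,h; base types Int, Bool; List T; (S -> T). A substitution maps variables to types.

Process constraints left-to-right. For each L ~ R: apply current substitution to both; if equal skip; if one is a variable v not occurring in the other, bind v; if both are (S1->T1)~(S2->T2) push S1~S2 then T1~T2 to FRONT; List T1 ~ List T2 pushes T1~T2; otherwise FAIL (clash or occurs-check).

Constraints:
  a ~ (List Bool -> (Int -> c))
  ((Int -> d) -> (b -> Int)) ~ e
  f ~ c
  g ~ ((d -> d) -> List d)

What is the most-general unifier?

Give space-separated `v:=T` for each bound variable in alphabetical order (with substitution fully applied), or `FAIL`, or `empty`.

Answer: a:=(List Bool -> (Int -> c)) e:=((Int -> d) -> (b -> Int)) f:=c g:=((d -> d) -> List d)

Derivation:
step 1: unify a ~ (List Bool -> (Int -> c))  [subst: {-} | 3 pending]
  bind a := (List Bool -> (Int -> c))
step 2: unify ((Int -> d) -> (b -> Int)) ~ e  [subst: {a:=(List Bool -> (Int -> c))} | 2 pending]
  bind e := ((Int -> d) -> (b -> Int))
step 3: unify f ~ c  [subst: {a:=(List Bool -> (Int -> c)), e:=((Int -> d) -> (b -> Int))} | 1 pending]
  bind f := c
step 4: unify g ~ ((d -> d) -> List d)  [subst: {a:=(List Bool -> (Int -> c)), e:=((Int -> d) -> (b -> Int)), f:=c} | 0 pending]
  bind g := ((d -> d) -> List d)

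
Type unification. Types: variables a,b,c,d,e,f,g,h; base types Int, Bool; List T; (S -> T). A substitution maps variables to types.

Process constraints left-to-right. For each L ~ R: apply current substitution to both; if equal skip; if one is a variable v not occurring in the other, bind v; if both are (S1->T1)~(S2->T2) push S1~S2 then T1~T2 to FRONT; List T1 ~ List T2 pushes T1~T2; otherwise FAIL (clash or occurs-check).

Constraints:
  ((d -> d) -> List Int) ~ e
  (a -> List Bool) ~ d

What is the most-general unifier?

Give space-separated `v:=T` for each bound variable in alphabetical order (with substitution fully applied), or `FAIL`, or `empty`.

step 1: unify ((d -> d) -> List Int) ~ e  [subst: {-} | 1 pending]
  bind e := ((d -> d) -> List Int)
step 2: unify (a -> List Bool) ~ d  [subst: {e:=((d -> d) -> List Int)} | 0 pending]
  bind d := (a -> List Bool)

Answer: d:=(a -> List Bool) e:=(((a -> List Bool) -> (a -> List Bool)) -> List Int)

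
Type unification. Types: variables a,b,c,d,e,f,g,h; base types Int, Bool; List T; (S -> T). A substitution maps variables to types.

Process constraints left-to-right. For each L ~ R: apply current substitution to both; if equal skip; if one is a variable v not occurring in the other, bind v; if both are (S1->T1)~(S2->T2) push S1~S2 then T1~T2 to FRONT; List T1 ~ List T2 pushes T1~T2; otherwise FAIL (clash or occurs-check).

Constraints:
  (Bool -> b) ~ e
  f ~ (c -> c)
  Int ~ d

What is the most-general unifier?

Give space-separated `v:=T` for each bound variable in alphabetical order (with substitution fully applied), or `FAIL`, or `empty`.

Answer: d:=Int e:=(Bool -> b) f:=(c -> c)

Derivation:
step 1: unify (Bool -> b) ~ e  [subst: {-} | 2 pending]
  bind e := (Bool -> b)
step 2: unify f ~ (c -> c)  [subst: {e:=(Bool -> b)} | 1 pending]
  bind f := (c -> c)
step 3: unify Int ~ d  [subst: {e:=(Bool -> b), f:=(c -> c)} | 0 pending]
  bind d := Int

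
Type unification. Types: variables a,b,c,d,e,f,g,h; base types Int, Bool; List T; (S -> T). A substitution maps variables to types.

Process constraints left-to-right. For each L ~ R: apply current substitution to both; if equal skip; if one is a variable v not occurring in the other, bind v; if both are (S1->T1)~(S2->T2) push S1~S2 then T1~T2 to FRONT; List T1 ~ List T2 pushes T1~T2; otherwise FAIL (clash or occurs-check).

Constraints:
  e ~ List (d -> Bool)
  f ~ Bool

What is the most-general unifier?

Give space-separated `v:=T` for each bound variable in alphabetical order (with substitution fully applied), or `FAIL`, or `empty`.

step 1: unify e ~ List (d -> Bool)  [subst: {-} | 1 pending]
  bind e := List (d -> Bool)
step 2: unify f ~ Bool  [subst: {e:=List (d -> Bool)} | 0 pending]
  bind f := Bool

Answer: e:=List (d -> Bool) f:=Bool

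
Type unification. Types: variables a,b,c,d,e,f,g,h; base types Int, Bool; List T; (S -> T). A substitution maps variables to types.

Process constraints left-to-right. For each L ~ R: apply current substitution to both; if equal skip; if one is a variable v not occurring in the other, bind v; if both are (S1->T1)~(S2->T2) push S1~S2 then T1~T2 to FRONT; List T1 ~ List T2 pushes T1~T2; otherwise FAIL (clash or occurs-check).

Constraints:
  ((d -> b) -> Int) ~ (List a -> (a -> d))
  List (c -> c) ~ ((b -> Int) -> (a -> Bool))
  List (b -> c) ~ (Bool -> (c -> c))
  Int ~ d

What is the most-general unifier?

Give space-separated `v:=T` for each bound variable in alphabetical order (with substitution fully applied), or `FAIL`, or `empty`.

Answer: FAIL

Derivation:
step 1: unify ((d -> b) -> Int) ~ (List a -> (a -> d))  [subst: {-} | 3 pending]
  -> decompose arrow: push (d -> b)~List a, Int~(a -> d)
step 2: unify (d -> b) ~ List a  [subst: {-} | 4 pending]
  clash: (d -> b) vs List a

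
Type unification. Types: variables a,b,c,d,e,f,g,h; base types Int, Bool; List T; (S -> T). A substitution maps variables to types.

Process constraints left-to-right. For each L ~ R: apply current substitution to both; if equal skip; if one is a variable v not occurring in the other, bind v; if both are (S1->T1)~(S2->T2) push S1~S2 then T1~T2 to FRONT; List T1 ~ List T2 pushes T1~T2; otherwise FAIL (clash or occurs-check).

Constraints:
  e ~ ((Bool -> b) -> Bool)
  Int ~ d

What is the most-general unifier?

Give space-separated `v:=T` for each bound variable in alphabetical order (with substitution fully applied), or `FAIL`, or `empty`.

step 1: unify e ~ ((Bool -> b) -> Bool)  [subst: {-} | 1 pending]
  bind e := ((Bool -> b) -> Bool)
step 2: unify Int ~ d  [subst: {e:=((Bool -> b) -> Bool)} | 0 pending]
  bind d := Int

Answer: d:=Int e:=((Bool -> b) -> Bool)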